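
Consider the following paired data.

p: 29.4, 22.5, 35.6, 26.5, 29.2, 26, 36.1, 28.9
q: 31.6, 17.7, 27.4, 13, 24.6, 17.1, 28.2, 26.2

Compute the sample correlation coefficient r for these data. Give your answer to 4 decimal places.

n = 8, Σp = 234.2, Σq = 185.8, Σp² = 7007.28, Σq² = 4610.86, Σpq = 5585.35
nΣpq − ΣpΣq = 44682.8 − 43514.36 = 1168.44
nΣp² − (Σp)² = 56058.24 − 54849.64 = 1208.6; nΣq² − (Σq)² = 36886.88 − 34521.64 = 2365.24
r = 1168.44 / √(1208.6 × 2365.24) = 1168.44 / 1690.7481 ≈ 0.6911

0.6911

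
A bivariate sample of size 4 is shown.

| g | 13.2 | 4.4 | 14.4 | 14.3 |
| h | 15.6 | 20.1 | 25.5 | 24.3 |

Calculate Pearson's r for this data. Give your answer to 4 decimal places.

0.2988

n = 4, Σg = 46.3, Σh = 85.5, Σg² = 605.45, Σh² = 1888.11, Σgh = 1009.05
nΣgh − ΣgΣh = 4036.2 − 3958.65 = 77.55
nΣg² − (Σg)² = 2421.8 − 2143.69 = 278.11; nΣh² − (Σh)² = 7552.44 − 7310.25 = 242.19
r = 77.55 / √(278.11 × 242.19) = 77.55 / 259.5293 ≈ 0.2988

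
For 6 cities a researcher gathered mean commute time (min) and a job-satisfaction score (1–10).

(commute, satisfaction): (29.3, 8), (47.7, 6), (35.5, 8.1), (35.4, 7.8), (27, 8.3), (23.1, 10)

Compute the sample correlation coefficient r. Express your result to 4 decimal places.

-0.9266

n = 6, Σx = 198, Σy = 48.2, Σx² = 6909.8, Σy² = 395.34, Σxy = 1539.37
nΣxy − ΣxΣy = 9236.22 − 9543.6 = -307.38
nΣx² − (Σx)² = 41458.8 − 39204 = 2254.8; nΣy² − (Σy)² = 2372.04 − 2323.24 = 48.8
r = -307.38 / √(2254.8 × 48.8) = -307.38 / 331.7141 ≈ -0.9266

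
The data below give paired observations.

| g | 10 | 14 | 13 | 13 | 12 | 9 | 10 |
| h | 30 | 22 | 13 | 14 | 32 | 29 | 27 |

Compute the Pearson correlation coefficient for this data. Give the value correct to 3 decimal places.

n = 7, Σg = 81, Σh = 167, Σg² = 959, Σh² = 4343, Σgh = 1874
nΣgh − ΣgΣh = 13118 − 13527 = -409
nΣg² − (Σg)² = 6713 − 6561 = 152; nΣh² − (Σh)² = 30401 − 27889 = 2512
r = -409 / √(152 × 2512) = -409 / 617.9191 ≈ -0.662

-0.662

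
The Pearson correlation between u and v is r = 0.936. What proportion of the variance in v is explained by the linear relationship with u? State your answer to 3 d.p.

0.876

r² = (0.936)² = 0.876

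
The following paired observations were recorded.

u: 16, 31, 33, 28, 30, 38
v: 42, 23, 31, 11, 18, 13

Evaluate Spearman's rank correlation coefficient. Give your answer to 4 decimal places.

Rank u: 1, 4, 5, 2, 3, 6
Rank v: 6, 4, 5, 1, 3, 2
d = rank(u) − rank(v): -5, 0, 0, 1, 0, 4; Σd² = 42
ρ = 1 − 6Σd² / [n(n²−1)] = 1 − 6×42 / (6×35) = 1 − 252/210 ≈ -0.2000

-0.2000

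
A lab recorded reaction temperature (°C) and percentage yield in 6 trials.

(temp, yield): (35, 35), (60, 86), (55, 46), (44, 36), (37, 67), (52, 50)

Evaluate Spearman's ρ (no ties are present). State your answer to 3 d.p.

0.600

Rank temp: 1, 6, 5, 3, 2, 4
Rank yield: 1, 6, 3, 2, 5, 4
d = rank(temp) − rank(yield): 0, 0, 2, 1, -3, 0; Σd² = 14
ρ = 1 − 6Σd² / [n(n²−1)] = 1 − 6×14 / (6×35) = 1 − 84/210 ≈ 0.600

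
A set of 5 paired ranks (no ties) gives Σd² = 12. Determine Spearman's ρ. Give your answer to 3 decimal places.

0.400

ρ = 1 − 6Σd² / [n(n²−1)] = 1 − 6×12 / (5×24)
  = 1 − 72/120 = 1 − 0.6000 ≈ 0.400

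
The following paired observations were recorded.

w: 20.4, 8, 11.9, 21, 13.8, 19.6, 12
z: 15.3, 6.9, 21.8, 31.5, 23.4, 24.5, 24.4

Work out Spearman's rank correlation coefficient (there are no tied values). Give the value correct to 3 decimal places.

Rank w: 6, 1, 2, 7, 4, 5, 3
Rank z: 2, 1, 3, 7, 4, 6, 5
d = rank(w) − rank(z): 4, 0, -1, 0, 0, -1, -2; Σd² = 22
ρ = 1 − 6Σd² / [n(n²−1)] = 1 − 6×22 / (7×48) = 1 − 132/336 ≈ 0.607

0.607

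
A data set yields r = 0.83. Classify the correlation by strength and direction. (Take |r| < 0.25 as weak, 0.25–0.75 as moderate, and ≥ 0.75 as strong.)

strong positive

r = 0.83 > 0 so the relationship is positive.
|r| = 0.83, which falls in the strong range.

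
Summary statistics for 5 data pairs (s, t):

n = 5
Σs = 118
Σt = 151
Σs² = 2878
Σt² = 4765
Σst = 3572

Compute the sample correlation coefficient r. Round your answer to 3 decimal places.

r = (nΣst − ΣsΣt) / √[(nΣs² − (Σs)²)(nΣt² − (Σt)²)]
Numerator: 5×3572 − 118×151 = 42
Denominator: √[(14390 − 13924)(23825 − 22801)] = √[466 × 1024] = 690.7851
r = 42 / 690.7851 ≈ 0.061

0.061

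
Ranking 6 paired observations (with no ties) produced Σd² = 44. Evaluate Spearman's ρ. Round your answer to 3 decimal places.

ρ = 1 − 6Σd² / [n(n²−1)] = 1 − 6×44 / (6×35)
  = 1 − 264/210 = 1 − 1.2571 ≈ -0.257

-0.257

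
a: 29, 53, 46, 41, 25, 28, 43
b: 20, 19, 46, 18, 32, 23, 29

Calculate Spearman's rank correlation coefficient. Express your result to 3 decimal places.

Rank a: 3, 7, 6, 4, 1, 2, 5
Rank b: 3, 2, 7, 1, 6, 4, 5
d = rank(a) − rank(b): 0, 5, -1, 3, -5, -2, 0; Σd² = 64
ρ = 1 − 6Σd² / [n(n²−1)] = 1 − 6×64 / (7×48) = 1 − 384/336 ≈ -0.143

-0.143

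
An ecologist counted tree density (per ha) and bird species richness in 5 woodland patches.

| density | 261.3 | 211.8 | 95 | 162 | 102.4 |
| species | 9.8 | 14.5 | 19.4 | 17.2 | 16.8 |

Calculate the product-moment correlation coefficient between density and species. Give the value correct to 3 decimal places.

n = 5, Σx = 832.5, Σy = 77.7, Σx² = 158891.69, Σy² = 1260.73, Σxy = 11981.56
nΣxy − ΣxΣy = 59907.8 − 64685.25 = -4777.45
nΣx² − (Σx)² = 794458.45 − 693056.25 = 101402.2; nΣy² − (Σy)² = 6303.65 − 6037.29 = 266.36
r = -4777.45 / √(101402.2 × 266.36) = -4777.45 / 5197.0655 ≈ -0.919

-0.919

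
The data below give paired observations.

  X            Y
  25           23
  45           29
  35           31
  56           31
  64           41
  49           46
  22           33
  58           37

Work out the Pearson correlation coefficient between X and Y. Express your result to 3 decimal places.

0.583

n = 8, ΣX = 354, ΣY = 271, ΣX² = 17356, ΣY² = 9547, ΣXY = 12451
nΣXY − ΣXΣY = 99608 − 95934 = 3674
nΣX² − (ΣX)² = 138848 − 125316 = 13532; nΣY² − (ΣY)² = 76376 − 73441 = 2935
r = 3674 / √(13532 × 2935) = 3674 / 6302.0965 ≈ 0.583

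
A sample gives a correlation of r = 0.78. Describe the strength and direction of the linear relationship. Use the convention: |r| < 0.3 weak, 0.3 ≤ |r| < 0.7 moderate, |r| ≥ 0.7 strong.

r = 0.78 > 0 so the relationship is positive.
|r| = 0.78, which falls in the strong range.

strong positive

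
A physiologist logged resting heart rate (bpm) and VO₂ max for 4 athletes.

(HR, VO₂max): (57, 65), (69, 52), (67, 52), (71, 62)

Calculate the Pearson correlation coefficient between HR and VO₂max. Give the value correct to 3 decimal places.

n = 4, Σx = 264, Σy = 231, Σx² = 17540, Σy² = 13477, Σxy = 15179
nΣxy − ΣxΣy = 60716 − 60984 = -268
nΣx² − (Σx)² = 70160 − 69696 = 464; nΣy² − (Σy)² = 53908 − 53361 = 547
r = -268 / √(464 × 547) = -268 / 503.7936 ≈ -0.532

-0.532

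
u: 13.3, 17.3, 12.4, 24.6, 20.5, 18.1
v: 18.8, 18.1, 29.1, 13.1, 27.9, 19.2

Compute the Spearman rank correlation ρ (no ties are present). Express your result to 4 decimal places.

-0.4857

Rank u: 2, 3, 1, 6, 5, 4
Rank v: 3, 2, 6, 1, 5, 4
d = rank(u) − rank(v): -1, 1, -5, 5, 0, 0; Σd² = 52
ρ = 1 − 6Σd² / [n(n²−1)] = 1 − 6×52 / (6×35) = 1 − 312/210 ≈ -0.4857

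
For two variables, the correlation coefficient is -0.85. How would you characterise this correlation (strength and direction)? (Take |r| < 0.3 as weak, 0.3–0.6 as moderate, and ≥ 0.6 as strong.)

r = -0.85 < 0 so the relationship is negative.
|r| = 0.85, which falls in the strong range.

strong negative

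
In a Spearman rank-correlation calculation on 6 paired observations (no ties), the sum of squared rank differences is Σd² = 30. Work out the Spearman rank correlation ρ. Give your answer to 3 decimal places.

ρ = 1 − 6Σd² / [n(n²−1)] = 1 − 6×30 / (6×35)
  = 1 − 180/210 = 1 − 0.8571 ≈ 0.143

0.143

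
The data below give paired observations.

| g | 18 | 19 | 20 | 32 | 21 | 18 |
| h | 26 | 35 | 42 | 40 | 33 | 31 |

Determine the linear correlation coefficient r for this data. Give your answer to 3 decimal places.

0.558

n = 6, Σg = 128, Σh = 207, Σg² = 2874, Σh² = 7315, Σgh = 4504
nΣgh − ΣgΣh = 27024 − 26496 = 528
nΣg² − (Σg)² = 17244 − 16384 = 860; nΣh² − (Σh)² = 43890 − 42849 = 1041
r = 528 / √(860 × 1041) = 528 / 946.1818 ≈ 0.558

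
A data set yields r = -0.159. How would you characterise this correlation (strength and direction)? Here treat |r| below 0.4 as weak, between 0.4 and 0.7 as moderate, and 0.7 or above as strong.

weak negative

r = -0.159 < 0 so the relationship is negative.
|r| = 0.159, which falls in the weak range.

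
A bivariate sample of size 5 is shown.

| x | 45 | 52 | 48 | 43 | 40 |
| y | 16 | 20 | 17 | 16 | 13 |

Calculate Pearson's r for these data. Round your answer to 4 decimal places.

n = 5, Σx = 228, Σy = 82, Σx² = 10482, Σy² = 1370, Σxy = 3784
nΣxy − ΣxΣy = 18920 − 18696 = 224
nΣx² − (Σx)² = 52410 − 51984 = 426; nΣy² − (Σy)² = 6850 − 6724 = 126
r = 224 / √(426 × 126) = 224 / 231.6808 ≈ 0.9668

0.9668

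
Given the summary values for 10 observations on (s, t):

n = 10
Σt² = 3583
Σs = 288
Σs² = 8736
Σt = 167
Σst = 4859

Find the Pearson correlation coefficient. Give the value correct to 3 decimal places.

r = (nΣst − ΣsΣt) / √[(nΣs² − (Σs)²)(nΣt² − (Σt)²)]
Numerator: 10×4859 − 288×167 = 494
Denominator: √[(87360 − 82944)(35830 − 27889)] = √[4416 × 7941] = 5921.7781
r = 494 / 5921.7781 ≈ 0.083

0.083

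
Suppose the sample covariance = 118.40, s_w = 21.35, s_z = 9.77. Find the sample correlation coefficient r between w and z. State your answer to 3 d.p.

0.568

r = Cov(w,z) / (s_w · s_z) = 118.40 / (21.35 × 9.77)
  = 118.40 / 208.5895 ≈ 0.568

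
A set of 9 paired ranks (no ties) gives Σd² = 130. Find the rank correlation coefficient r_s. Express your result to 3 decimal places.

ρ = 1 − 6Σd² / [n(n²−1)] = 1 − 6×130 / (9×80)
  = 1 − 780/720 = 1 − 1.0833 ≈ -0.083

-0.083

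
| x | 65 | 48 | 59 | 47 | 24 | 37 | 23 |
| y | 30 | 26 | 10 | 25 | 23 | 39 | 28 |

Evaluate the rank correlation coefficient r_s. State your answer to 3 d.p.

Rank x: 7, 5, 6, 4, 2, 3, 1
Rank y: 6, 4, 1, 3, 2, 7, 5
d = rank(x) − rank(y): 1, 1, 5, 1, 0, -4, -4; Σd² = 60
ρ = 1 − 6Σd² / [n(n²−1)] = 1 − 6×60 / (7×48) = 1 − 360/336 ≈ -0.071

-0.071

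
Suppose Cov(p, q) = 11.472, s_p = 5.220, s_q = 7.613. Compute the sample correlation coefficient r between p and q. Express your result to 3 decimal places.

r = Cov(p,q) / (s_p · s_q) = 11.472 / (5.220 × 7.613)
  = 11.472 / 39.7399 ≈ 0.289

0.289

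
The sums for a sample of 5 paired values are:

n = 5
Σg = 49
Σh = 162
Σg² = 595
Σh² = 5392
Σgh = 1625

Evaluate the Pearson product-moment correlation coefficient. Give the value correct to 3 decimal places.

0.292

r = (nΣgh − ΣgΣh) / √[(nΣg² − (Σg)²)(nΣh² − (Σh)²)]
Numerator: 5×1625 − 49×162 = 187
Denominator: √[(2975 − 2401)(26960 − 26244)] = √[574 × 716] = 641.0803
r = 187 / 641.0803 ≈ 0.292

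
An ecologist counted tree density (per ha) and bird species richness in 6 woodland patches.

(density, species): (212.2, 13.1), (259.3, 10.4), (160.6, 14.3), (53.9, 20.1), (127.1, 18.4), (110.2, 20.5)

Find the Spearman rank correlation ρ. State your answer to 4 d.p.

-0.9429

Rank density: 5, 6, 4, 1, 3, 2
Rank species: 2, 1, 3, 5, 4, 6
d = rank(density) − rank(species): 3, 5, 1, -4, -1, -4; Σd² = 68
ρ = 1 − 6Σd² / [n(n²−1)] = 1 − 6×68 / (6×35) = 1 − 408/210 ≈ -0.9429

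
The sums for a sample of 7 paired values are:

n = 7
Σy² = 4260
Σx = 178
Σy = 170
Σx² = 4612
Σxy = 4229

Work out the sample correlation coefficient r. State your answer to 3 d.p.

r = (nΣxy − ΣxΣy) / √[(nΣx² − (Σx)²)(nΣy² − (Σy)²)]
Numerator: 7×4229 − 178×170 = -657
Denominator: √[(32284 − 31684)(29820 − 28900)] = √[600 × 920] = 742.9670
r = -657 / 742.9670 ≈ -0.884

-0.884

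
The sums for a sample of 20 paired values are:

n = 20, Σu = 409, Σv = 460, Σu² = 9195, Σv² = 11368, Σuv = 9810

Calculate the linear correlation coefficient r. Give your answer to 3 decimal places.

0.498

r = (nΣuv − ΣuΣv) / √[(nΣu² − (Σu)²)(nΣv² − (Σv)²)]
Numerator: 20×9810 − 409×460 = 8060
Denominator: √[(183900 − 167281)(227360 − 211600)] = √[16619 × 15760] = 16183.8018
r = 8060 / 16183.8018 ≈ 0.498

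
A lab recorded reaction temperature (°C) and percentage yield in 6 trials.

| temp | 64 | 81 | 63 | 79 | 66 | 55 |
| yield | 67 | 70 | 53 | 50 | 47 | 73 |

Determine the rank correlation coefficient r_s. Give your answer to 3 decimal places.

Rank temp: 3, 6, 2, 5, 4, 1
Rank yield: 4, 5, 3, 2, 1, 6
d = rank(temp) − rank(yield): -1, 1, -1, 3, 3, -5; Σd² = 46
ρ = 1 − 6Σd² / [n(n²−1)] = 1 − 6×46 / (6×35) = 1 − 276/210 ≈ -0.314

-0.314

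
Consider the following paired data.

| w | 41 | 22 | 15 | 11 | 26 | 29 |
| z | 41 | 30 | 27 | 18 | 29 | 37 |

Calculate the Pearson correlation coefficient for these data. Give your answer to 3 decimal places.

0.937

n = 6, Σw = 144, Σz = 182, Σw² = 4028, Σz² = 5844, Σwz = 4771
nΣwz − ΣwΣz = 28626 − 26208 = 2418
nΣw² − (Σw)² = 24168 − 20736 = 3432; nΣz² − (Σz)² = 35064 − 33124 = 1940
r = 2418 / √(3432 × 1940) = 2418 / 2580.3256 ≈ 0.937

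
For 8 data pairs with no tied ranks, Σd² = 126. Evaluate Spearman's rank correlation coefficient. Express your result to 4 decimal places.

ρ = 1 − 6Σd² / [n(n²−1)] = 1 − 6×126 / (8×63)
  = 1 − 756/504 = 1 − 1.50000 ≈ -0.5000

-0.5000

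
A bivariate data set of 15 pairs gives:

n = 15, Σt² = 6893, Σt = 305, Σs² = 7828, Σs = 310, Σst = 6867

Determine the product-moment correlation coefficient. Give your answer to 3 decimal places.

0.569

r = (nΣst − ΣsΣt) / √[(nΣs² − (Σs)²)(nΣt² − (Σt)²)]
Numerator: 15×6867 − 310×305 = 8455
Denominator: √[(117420 − 96100)(103395 − 93025)] = √[21320 × 10370] = 14869.0417
r = 8455 / 14869.0417 ≈ 0.569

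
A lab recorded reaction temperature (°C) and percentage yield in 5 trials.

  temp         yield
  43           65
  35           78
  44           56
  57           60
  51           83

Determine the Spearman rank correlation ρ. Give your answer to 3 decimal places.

-0.200

Rank temp: 2, 1, 3, 5, 4
Rank yield: 3, 4, 1, 2, 5
d = rank(temp) − rank(yield): -1, -3, 2, 3, -1; Σd² = 24
ρ = 1 − 6Σd² / [n(n²−1)] = 1 − 6×24 / (5×24) = 1 − 144/120 ≈ -0.200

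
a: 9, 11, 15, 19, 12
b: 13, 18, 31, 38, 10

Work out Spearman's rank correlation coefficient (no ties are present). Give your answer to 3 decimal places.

Rank a: 1, 2, 4, 5, 3
Rank b: 2, 3, 4, 5, 1
d = rank(a) − rank(b): -1, -1, 0, 0, 2; Σd² = 6
ρ = 1 − 6Σd² / [n(n²−1)] = 1 − 6×6 / (5×24) = 1 − 36/120 ≈ 0.700

0.700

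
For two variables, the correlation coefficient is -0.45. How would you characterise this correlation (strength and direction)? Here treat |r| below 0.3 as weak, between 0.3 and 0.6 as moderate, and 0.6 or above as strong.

r = -0.45 < 0 so the relationship is negative.
|r| = 0.45, which falls in the moderate range.

moderate negative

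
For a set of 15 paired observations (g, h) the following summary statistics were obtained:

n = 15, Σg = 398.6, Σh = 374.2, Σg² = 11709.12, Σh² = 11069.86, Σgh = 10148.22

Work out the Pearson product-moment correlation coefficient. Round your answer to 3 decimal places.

r = (nΣgh − ΣgΣh) / √[(nΣg² − (Σg)²)(nΣh² − (Σh)²)]
Numerator: 15×10148.22 − 398.6×374.2 = 3067.18
Denominator: √[(175636.8 − 158881.96)(166047.9 − 140025.64)] = √[16754.84 × 26022.26] = 20880.5843
r = 3067.18 / 20880.5843 ≈ 0.147

0.147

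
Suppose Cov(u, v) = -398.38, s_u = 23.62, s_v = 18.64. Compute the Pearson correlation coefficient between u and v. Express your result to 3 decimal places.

-0.905

r = Cov(u,v) / (s_u · s_v) = -398.38 / (23.62 × 18.64)
  = -398.38 / 440.2768 ≈ -0.905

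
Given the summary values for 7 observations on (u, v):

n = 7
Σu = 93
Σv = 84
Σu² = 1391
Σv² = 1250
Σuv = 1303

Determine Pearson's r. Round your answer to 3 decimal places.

0.964

r = (nΣuv − ΣuΣv) / √[(nΣu² − (Σu)²)(nΣv² − (Σv)²)]
Numerator: 7×1303 − 93×84 = 1309
Denominator: √[(9737 − 8649)(8750 − 7056)] = √[1088 × 1694] = 1357.5979
r = 1309 / 1357.5979 ≈ 0.964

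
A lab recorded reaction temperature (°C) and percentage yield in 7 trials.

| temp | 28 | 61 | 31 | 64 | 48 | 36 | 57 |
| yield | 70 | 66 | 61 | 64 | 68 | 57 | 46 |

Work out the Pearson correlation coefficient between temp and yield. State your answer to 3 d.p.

-0.201

n = 7, Σx = 325, Σy = 432, Σx² = 16411, Σy² = 27062, Σxy = 19911
nΣxy − ΣxΣy = 139377 − 140400 = -1023
nΣx² − (Σx)² = 114877 − 105625 = 9252; nΣy² − (Σy)² = 189434 − 186624 = 2810
r = -1023 / √(9252 × 2810) = -1023 / 5098.8352 ≈ -0.201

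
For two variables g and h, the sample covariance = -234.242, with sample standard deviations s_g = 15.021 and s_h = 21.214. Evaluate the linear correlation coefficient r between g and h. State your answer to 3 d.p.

r = Cov(g,h) / (s_g · s_h) = -234.242 / (15.021 × 21.214)
  = -234.242 / 318.6555 ≈ -0.735

-0.735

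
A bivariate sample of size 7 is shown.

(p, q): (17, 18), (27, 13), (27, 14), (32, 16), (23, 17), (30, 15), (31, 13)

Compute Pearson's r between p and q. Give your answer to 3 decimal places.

-0.662

n = 7, Σp = 187, Σq = 106, Σp² = 5161, Σq² = 1628, Σpq = 2791
nΣpq − ΣpΣq = 19537 − 19822 = -285
nΣp² − (Σp)² = 36127 − 34969 = 1158; nΣq² − (Σq)² = 11396 − 11236 = 160
r = -285 / √(1158 × 160) = -285 / 430.4416 ≈ -0.662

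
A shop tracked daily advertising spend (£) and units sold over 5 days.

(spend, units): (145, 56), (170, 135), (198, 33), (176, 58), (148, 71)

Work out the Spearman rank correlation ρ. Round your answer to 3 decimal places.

Rank spend: 1, 3, 5, 4, 2
Rank units: 2, 5, 1, 3, 4
d = rank(spend) − rank(units): -1, -2, 4, 1, -2; Σd² = 26
ρ = 1 − 6Σd² / [n(n²−1)] = 1 − 6×26 / (5×24) = 1 − 156/120 ≈ -0.300

-0.300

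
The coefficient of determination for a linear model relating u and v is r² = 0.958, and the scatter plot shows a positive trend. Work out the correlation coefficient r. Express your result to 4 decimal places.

0.9788

|r| = √0.958 = 0.9788
The association is positive, so r = 0.9788.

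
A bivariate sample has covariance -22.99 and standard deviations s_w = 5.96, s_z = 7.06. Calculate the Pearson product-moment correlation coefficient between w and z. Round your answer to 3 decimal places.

-0.546

r = Cov(w,z) / (s_w · s_z) = -22.99 / (5.96 × 7.06)
  = -22.99 / 42.0776 ≈ -0.546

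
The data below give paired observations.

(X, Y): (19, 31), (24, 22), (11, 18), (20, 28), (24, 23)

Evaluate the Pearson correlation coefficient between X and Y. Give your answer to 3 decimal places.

0.328

n = 5, ΣX = 98, ΣY = 122, ΣX² = 2034, ΣY² = 3082, ΣXY = 2427
nΣXY − ΣXΣY = 12135 − 11956 = 179
nΣX² − (ΣX)² = 10170 − 9604 = 566; nΣY² − (ΣY)² = 15410 − 14884 = 526
r = 179 / √(566 × 526) = 179 / 545.6336 ≈ 0.328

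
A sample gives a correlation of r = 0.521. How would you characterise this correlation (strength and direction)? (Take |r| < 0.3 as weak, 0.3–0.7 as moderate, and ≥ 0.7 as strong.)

r = 0.521 > 0 so the relationship is positive.
|r| = 0.521, which falls in the moderate range.

moderate positive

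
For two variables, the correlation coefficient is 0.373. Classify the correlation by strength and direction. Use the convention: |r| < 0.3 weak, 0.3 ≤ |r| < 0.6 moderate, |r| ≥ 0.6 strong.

r = 0.373 > 0 so the relationship is positive.
|r| = 0.373, which falls in the moderate range.

moderate positive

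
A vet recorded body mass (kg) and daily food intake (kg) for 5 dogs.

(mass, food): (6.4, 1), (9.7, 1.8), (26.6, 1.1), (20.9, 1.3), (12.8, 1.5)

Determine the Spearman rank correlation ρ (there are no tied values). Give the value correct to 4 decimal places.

Rank mass: 1, 2, 5, 4, 3
Rank food: 1, 5, 2, 3, 4
d = rank(mass) − rank(food): 0, -3, 3, 1, -1; Σd² = 20
ρ = 1 − 6Σd² / [n(n²−1)] = 1 − 6×20 / (5×24) = 1 − 120/120 ≈ 0.0000

0.0000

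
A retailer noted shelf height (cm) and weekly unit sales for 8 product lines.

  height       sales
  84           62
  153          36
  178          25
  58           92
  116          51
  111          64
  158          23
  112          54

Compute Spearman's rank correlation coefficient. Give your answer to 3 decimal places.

Rank height: 2, 6, 8, 1, 5, 3, 7, 4
Rank sales: 6, 3, 2, 8, 4, 7, 1, 5
d = rank(height) − rank(sales): -4, 3, 6, -7, 1, -4, 6, -1; Σd² = 164
ρ = 1 − 6Σd² / [n(n²−1)] = 1 − 6×164 / (8×63) = 1 − 984/504 ≈ -0.952

-0.952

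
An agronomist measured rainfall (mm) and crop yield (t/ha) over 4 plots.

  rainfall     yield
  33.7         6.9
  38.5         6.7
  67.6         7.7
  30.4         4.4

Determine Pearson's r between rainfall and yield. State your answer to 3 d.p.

n = 4, Σx = 170.2, Σy = 25.7, Σx² = 8111.86, Σy² = 171.15, Σxy = 1144.76
nΣxy − ΣxΣy = 4579.04 − 4374.14 = 204.9
nΣx² − (Σx)² = 32447.44 − 28968.04 = 3479.4; nΣy² − (Σy)² = 684.6 − 660.49 = 24.11
r = 204.9 / √(3479.4 × 24.11) = 204.9 / 289.6348 ≈ 0.707

0.707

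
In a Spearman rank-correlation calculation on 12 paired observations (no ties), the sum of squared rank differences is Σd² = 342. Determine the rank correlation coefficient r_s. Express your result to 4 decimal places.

-0.1958

ρ = 1 − 6Σd² / [n(n²−1)] = 1 − 6×342 / (12×143)
  = 1 − 2052/1716 = 1 − 1.19580 ≈ -0.1958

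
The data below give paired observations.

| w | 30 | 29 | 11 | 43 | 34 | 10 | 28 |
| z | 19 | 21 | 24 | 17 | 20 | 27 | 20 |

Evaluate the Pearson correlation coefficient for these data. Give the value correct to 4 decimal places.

-0.9475

n = 7, Σw = 185, Σz = 148, Σw² = 5751, Σz² = 3196, Σwz = 3684
nΣwz − ΣwΣz = 25788 − 27380 = -1592
nΣw² − (Σw)² = 40257 − 34225 = 6032; nΣz² − (Σz)² = 22372 − 21904 = 468
r = -1592 / √(6032 × 468) = -1592 / 1680.1714 ≈ -0.9475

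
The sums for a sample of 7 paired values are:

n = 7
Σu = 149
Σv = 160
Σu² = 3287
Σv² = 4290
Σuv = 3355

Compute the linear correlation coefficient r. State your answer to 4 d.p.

r = (nΣuv − ΣuΣv) / √[(nΣu² − (Σu)²)(nΣv² − (Σv)²)]
Numerator: 7×3355 − 149×160 = -355
Denominator: √[(23009 − 22201)(30030 − 25600)] = √[808 × 4430] = 1891.9408
r = -355 / 1891.9408 ≈ -0.1876

-0.1876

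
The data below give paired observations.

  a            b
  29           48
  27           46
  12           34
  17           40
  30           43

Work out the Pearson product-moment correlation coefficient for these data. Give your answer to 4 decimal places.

n = 5, Σa = 115, Σb = 211, Σa² = 2903, Σb² = 9025, Σab = 5012
nΣab − ΣaΣb = 25060 − 24265 = 795
nΣa² − (Σa)² = 14515 − 13225 = 1290; nΣb² − (Σb)² = 45125 − 44521 = 604
r = 795 / √(1290 × 604) = 795 / 882.7004 ≈ 0.9006

0.9006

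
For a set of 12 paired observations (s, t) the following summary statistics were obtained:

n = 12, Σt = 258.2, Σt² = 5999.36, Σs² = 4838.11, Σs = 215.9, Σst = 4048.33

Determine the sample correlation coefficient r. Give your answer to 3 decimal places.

-0.918

r = (nΣst − ΣsΣt) / √[(nΣs² − (Σs)²)(nΣt² − (Σt)²)]
Numerator: 12×4048.33 − 215.9×258.2 = -7165.42
Denominator: √[(58057.32 − 46612.81)(71992.32 − 66667.24)] = √[11444.51 × 5325.08] = 7806.5954
r = -7165.42 / 7806.5954 ≈ -0.918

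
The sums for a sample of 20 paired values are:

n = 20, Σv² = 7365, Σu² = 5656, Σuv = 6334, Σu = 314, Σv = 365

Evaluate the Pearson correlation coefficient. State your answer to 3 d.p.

0.844

r = (nΣuv − ΣuΣv) / √[(nΣu² − (Σu)²)(nΣv² − (Σv)²)]
Numerator: 20×6334 − 314×365 = 12070
Denominator: √[(113120 − 98596)(147300 − 133225)] = √[14524 × 14075] = 14297.7376
r = 12070 / 14297.7376 ≈ 0.844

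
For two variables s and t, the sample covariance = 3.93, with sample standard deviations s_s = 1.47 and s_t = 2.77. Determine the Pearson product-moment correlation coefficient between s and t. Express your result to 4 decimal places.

0.9652

r = Cov(s,t) / (s_s · s_t) = 3.93 / (1.47 × 2.77)
  = 3.93 / 4.0719 ≈ 0.9652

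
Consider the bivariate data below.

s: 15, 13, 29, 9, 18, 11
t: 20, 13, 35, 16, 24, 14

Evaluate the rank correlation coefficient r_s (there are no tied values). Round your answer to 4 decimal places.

0.7714

Rank s: 4, 3, 6, 1, 5, 2
Rank t: 4, 1, 6, 3, 5, 2
d = rank(s) − rank(t): 0, 2, 0, -2, 0, 0; Σd² = 8
ρ = 1 − 6Σd² / [n(n²−1)] = 1 − 6×8 / (6×35) = 1 − 48/210 ≈ 0.7714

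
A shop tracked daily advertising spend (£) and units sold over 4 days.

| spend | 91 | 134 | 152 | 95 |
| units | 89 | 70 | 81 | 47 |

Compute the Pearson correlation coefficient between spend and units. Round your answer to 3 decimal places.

0.239

n = 4, Σx = 472, Σy = 287, Σx² = 58366, Σy² = 21591, Σxy = 34256
nΣxy − ΣxΣy = 137024 − 135464 = 1560
nΣx² − (Σx)² = 233464 − 222784 = 10680; nΣy² − (Σy)² = 86364 − 82369 = 3995
r = 1560 / √(10680 × 3995) = 1560 / 6531.9675 ≈ 0.239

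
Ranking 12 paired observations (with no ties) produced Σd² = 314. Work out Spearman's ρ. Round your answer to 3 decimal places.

-0.098

ρ = 1 − 6Σd² / [n(n²−1)] = 1 − 6×314 / (12×143)
  = 1 − 1884/1716 = 1 − 1.0979 ≈ -0.098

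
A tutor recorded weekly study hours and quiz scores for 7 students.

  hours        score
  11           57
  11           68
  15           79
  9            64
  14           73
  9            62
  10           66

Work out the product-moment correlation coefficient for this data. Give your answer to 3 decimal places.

n = 7, Σx = 79, Σy = 469, Σx² = 925, Σy² = 31739, Σxy = 5376
nΣxy − ΣxΣy = 37632 − 37051 = 581
nΣx² − (Σx)² = 6475 − 6241 = 234; nΣy² − (Σy)² = 222173 − 219961 = 2212
r = 581 / √(234 × 2212) = 581 / 719.4498 ≈ 0.808

0.808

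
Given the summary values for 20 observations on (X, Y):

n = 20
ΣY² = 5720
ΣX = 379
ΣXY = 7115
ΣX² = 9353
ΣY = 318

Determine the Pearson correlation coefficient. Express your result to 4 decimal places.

0.9071

r = (nΣXY − ΣXΣY) / √[(nΣX² − (ΣX)²)(nΣY² − (ΣY)²)]
Numerator: 20×7115 − 379×318 = 21778
Denominator: √[(187060 − 143641)(114400 − 101124)] = √[43419 × 13276] = 24008.9701
r = 21778 / 24008.9701 ≈ 0.9071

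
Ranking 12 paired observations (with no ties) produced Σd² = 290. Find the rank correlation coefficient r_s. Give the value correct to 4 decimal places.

-0.0140

ρ = 1 − 6Σd² / [n(n²−1)] = 1 − 6×290 / (12×143)
  = 1 − 1740/1716 = 1 − 1.01399 ≈ -0.0140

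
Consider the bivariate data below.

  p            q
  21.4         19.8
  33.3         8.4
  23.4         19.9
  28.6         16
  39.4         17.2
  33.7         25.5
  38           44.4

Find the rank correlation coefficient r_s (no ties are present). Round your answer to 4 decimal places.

Rank p: 1, 4, 2, 3, 7, 5, 6
Rank q: 4, 1, 5, 2, 3, 6, 7
d = rank(p) − rank(q): -3, 3, -3, 1, 4, -1, -1; Σd² = 46
ρ = 1 − 6Σd² / [n(n²−1)] = 1 − 6×46 / (7×48) = 1 − 276/336 ≈ 0.1786

0.1786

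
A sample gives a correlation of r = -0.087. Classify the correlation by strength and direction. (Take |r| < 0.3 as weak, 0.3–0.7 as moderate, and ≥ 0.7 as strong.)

weak negative

r = -0.087 < 0 so the relationship is negative.
|r| = 0.087, which falls in the weak range.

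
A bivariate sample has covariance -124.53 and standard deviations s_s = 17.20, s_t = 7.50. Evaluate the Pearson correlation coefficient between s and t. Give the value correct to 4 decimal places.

-0.9653

r = Cov(s,t) / (s_s · s_t) = -124.53 / (17.20 × 7.50)
  = -124.53 / 129.0000 ≈ -0.9653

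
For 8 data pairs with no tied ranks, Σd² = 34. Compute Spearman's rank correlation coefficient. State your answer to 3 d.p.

0.595

ρ = 1 − 6Σd² / [n(n²−1)] = 1 − 6×34 / (8×63)
  = 1 − 204/504 = 1 − 0.4048 ≈ 0.595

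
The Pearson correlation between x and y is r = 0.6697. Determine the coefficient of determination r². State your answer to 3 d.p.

r² = (0.6697)² = 0.448

0.448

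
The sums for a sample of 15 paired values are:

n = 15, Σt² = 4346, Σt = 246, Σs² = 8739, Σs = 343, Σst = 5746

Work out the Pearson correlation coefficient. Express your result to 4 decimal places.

0.2287

r = (nΣst − ΣsΣt) / √[(nΣs² − (Σs)²)(nΣt² − (Σt)²)]
Numerator: 15×5746 − 343×246 = 1812
Denominator: √[(131085 − 117649)(65190 − 60516)] = √[13436 × 4674] = 7924.6365
r = 1812 / 7924.6365 ≈ 0.2287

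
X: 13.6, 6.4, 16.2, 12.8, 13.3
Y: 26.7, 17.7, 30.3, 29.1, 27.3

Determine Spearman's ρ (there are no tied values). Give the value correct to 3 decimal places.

Rank X: 4, 1, 5, 2, 3
Rank Y: 2, 1, 5, 4, 3
d = rank(X) − rank(Y): 2, 0, 0, -2, 0; Σd² = 8
ρ = 1 − 6Σd² / [n(n²−1)] = 1 − 6×8 / (5×24) = 1 − 48/120 ≈ 0.600

0.600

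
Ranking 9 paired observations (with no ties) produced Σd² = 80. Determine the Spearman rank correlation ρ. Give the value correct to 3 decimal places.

0.333

ρ = 1 − 6Σd² / [n(n²−1)] = 1 − 6×80 / (9×80)
  = 1 − 480/720 = 1 − 0.6667 ≈ 0.333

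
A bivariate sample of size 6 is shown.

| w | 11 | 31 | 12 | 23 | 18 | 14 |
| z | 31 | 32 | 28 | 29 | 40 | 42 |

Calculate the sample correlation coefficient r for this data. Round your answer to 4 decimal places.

-0.1135

n = 6, Σw = 109, Σz = 202, Σw² = 2275, Σz² = 6974, Σwz = 3644
nΣwz − ΣwΣz = 21864 − 22018 = -154
nΣw² − (Σw)² = 13650 − 11881 = 1769; nΣz² − (Σz)² = 41844 − 40804 = 1040
r = -154 / √(1769 × 1040) = -154 / 1356.3775 ≈ -0.1135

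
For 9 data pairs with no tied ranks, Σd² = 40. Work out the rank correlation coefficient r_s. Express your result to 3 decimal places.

0.667

ρ = 1 − 6Σd² / [n(n²−1)] = 1 − 6×40 / (9×80)
  = 1 − 240/720 = 1 − 0.3333 ≈ 0.667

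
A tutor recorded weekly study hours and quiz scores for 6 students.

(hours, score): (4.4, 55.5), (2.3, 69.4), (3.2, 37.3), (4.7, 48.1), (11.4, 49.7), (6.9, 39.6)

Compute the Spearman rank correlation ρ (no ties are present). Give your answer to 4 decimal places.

Rank hours: 3, 1, 2, 4, 6, 5
Rank score: 5, 6, 1, 3, 4, 2
d = rank(hours) − rank(score): -2, -5, 1, 1, 2, 3; Σd² = 44
ρ = 1 − 6Σd² / [n(n²−1)] = 1 − 6×44 / (6×35) = 1 − 264/210 ≈ -0.2571

-0.2571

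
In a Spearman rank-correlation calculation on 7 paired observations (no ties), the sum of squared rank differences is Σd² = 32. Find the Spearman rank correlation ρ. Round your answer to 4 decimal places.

0.4286

ρ = 1 − 6Σd² / [n(n²−1)] = 1 − 6×32 / (7×48)
  = 1 − 192/336 = 1 − 0.57143 ≈ 0.4286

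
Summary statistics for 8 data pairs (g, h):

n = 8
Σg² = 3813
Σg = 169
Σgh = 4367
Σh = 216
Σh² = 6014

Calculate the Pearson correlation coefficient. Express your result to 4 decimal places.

-0.9322

r = (nΣgh − ΣgΣh) / √[(nΣg² − (Σg)²)(nΣh² − (Σh)²)]
Numerator: 8×4367 − 169×216 = -1568
Denominator: √[(30504 − 28561)(48112 − 46656)] = √[1943 × 1456] = 1681.9655
r = -1568 / 1681.9655 ≈ -0.9322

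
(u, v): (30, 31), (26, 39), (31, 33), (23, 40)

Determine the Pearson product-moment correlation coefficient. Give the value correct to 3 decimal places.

-0.927

n = 4, Σu = 110, Σv = 143, Σu² = 3066, Σv² = 5171, Σuv = 3887
nΣuv − ΣuΣv = 15548 − 15730 = -182
nΣu² − (Σu)² = 12264 − 12100 = 164; nΣv² − (Σv)² = 20684 − 20449 = 235
r = -182 / √(164 × 235) = -182 / 196.3161 ≈ -0.927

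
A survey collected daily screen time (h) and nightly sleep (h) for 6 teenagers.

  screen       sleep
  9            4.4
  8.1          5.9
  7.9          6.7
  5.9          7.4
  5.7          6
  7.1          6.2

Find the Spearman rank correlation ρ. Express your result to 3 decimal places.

-0.600

Rank screen: 6, 5, 4, 2, 1, 3
Rank sleep: 1, 2, 5, 6, 3, 4
d = rank(screen) − rank(sleep): 5, 3, -1, -4, -2, -1; Σd² = 56
ρ = 1 − 6Σd² / [n(n²−1)] = 1 − 6×56 / (6×35) = 1 − 336/210 ≈ -0.600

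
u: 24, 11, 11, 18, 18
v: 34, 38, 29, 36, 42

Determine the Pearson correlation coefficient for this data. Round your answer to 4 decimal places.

n = 5, Σu = 82, Σv = 179, Σu² = 1466, Σv² = 6501, Σuv = 2957
nΣuv − ΣuΣv = 14785 − 14678 = 107
nΣu² − (Σu)² = 7330 − 6724 = 606; nΣv² − (Σv)² = 32505 − 32041 = 464
r = 107 / √(606 × 464) = 107 / 530.2679 ≈ 0.2018

0.2018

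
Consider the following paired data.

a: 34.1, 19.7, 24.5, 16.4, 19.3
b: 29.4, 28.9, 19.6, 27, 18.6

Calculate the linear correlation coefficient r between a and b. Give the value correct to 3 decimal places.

0.263

n = 5, Σa = 114, Σb = 123.5, Σa² = 2792.6, Σb² = 3158.69, Σab = 2853.85
nΣab − ΣaΣb = 14269.25 − 14079 = 190.25
nΣa² − (Σa)² = 13963 − 12996 = 967; nΣb² − (Σb)² = 15793.45 − 15252.25 = 541.2
r = 190.25 / √(967 × 541.2) = 190.25 / 723.4227 ≈ 0.263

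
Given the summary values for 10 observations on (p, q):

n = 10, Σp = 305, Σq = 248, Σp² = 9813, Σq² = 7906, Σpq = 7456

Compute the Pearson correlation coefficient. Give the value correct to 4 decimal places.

r = (nΣpq − ΣpΣq) / √[(nΣp² − (Σp)²)(nΣq² − (Σq)²)]
Numerator: 10×7456 − 305×248 = -1080
Denominator: √[(98130 − 93025)(79060 − 61504)] = √[5105 × 17556] = 9466.9626
r = -1080 / 9466.9626 ≈ -0.1141

-0.1141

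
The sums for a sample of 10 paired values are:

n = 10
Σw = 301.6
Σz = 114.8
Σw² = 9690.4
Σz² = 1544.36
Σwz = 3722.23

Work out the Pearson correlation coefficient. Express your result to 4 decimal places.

r = (nΣwz − ΣwΣz) / √[(nΣw² − (Σw)²)(nΣz² − (Σz)²)]
Numerator: 10×3722.23 − 301.6×114.8 = 2598.62
Denominator: √[(96904 − 90962.56)(15443.6 − 13179.04)] = √[5941.44 × 2264.56] = 3668.0713
r = 2598.62 / 3668.0713 ≈ 0.7084

0.7084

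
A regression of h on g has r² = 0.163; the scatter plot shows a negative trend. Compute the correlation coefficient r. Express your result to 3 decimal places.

|r| = √0.163 = 0.404
The association is negative, so r = −0.404.

-0.404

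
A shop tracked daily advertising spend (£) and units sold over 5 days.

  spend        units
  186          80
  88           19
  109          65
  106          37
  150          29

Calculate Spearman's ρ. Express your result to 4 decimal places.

Rank spend: 5, 1, 3, 2, 4
Rank units: 5, 1, 4, 3, 2
d = rank(spend) − rank(units): 0, 0, -1, -1, 2; Σd² = 6
ρ = 1 − 6Σd² / [n(n²−1)] = 1 − 6×6 / (5×24) = 1 − 36/120 ≈ 0.7000

0.7000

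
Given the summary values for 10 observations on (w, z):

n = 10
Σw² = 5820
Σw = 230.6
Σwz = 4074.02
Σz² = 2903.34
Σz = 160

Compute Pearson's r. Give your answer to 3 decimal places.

0.926

r = (nΣwz − ΣwΣz) / √[(nΣw² − (Σw)²)(nΣz² − (Σz)²)]
Numerator: 10×4074.02 − 230.6×160 = 3844.2
Denominator: √[(58200 − 53176.36)(29033.4 − 25600)] = √[5023.64 × 3433.4] = 4153.0911
r = 3844.2 / 4153.0911 ≈ 0.926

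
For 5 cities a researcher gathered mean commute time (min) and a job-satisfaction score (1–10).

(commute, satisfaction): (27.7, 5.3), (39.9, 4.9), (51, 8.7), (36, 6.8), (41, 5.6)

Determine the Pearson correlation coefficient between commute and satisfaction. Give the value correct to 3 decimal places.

0.692

n = 5, Σx = 195.6, Σy = 31.3, Σx² = 7937.3, Σy² = 205.39, Σxy = 1260.42
nΣxy − ΣxΣy = 6302.1 − 6122.28 = 179.82
nΣx² − (Σx)² = 39686.5 − 38259.36 = 1427.14; nΣy² − (Σy)² = 1026.95 − 979.69 = 47.26
r = 179.82 / √(1427.14 × 47.26) = 179.82 / 259.7049 ≈ 0.692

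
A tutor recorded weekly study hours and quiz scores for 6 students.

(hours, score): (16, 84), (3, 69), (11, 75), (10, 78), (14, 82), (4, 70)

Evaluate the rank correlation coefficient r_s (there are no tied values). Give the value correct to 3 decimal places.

Rank hours: 6, 1, 4, 3, 5, 2
Rank score: 6, 1, 3, 4, 5, 2
d = rank(hours) − rank(score): 0, 0, 1, -1, 0, 0; Σd² = 2
ρ = 1 − 6Σd² / [n(n²−1)] = 1 − 6×2 / (6×35) = 1 − 12/210 ≈ 0.943

0.943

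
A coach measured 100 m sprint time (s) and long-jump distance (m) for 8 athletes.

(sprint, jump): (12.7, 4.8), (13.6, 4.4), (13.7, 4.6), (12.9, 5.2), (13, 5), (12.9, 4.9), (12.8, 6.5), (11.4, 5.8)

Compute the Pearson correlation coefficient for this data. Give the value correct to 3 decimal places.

-0.598

n = 8, Σx = 103, Σy = 41.2, Σx² = 1329.56, Σy² = 215.5, Σxy = 528.43
nΣxy − ΣxΣy = 4227.44 − 4243.6 = -16.16
nΣx² − (Σx)² = 10636.48 − 10609 = 27.48; nΣy² − (Σy)² = 1724 − 1697.44 = 26.56
r = -16.16 / √(27.48 × 26.56) = -16.16 / 27.0161 ≈ -0.598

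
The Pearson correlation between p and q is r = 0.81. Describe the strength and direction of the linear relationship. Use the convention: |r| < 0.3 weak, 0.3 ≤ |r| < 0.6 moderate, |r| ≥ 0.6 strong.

strong positive

r = 0.81 > 0 so the relationship is positive.
|r| = 0.81, which falls in the strong range.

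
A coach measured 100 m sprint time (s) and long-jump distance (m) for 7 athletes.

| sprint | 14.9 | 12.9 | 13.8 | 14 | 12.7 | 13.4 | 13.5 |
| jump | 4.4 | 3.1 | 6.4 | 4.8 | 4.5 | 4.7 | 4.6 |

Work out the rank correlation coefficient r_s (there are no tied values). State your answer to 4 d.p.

0.3214

Rank sprint: 7, 2, 5, 6, 1, 3, 4
Rank jump: 2, 1, 7, 6, 3, 5, 4
d = rank(sprint) − rank(jump): 5, 1, -2, 0, -2, -2, 0; Σd² = 38
ρ = 1 − 6Σd² / [n(n²−1)] = 1 − 6×38 / (7×48) = 1 − 228/336 ≈ 0.3214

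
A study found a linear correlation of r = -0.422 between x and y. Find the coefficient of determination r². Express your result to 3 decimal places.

r² = (-0.422)² = 0.178

0.178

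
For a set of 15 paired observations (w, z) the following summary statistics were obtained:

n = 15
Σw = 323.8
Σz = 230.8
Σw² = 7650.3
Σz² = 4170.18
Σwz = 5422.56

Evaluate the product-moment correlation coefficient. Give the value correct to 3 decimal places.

0.689

r = (nΣwz − ΣwΣz) / √[(nΣw² − (Σw)²)(nΣz² − (Σz)²)]
Numerator: 15×5422.56 − 323.8×230.8 = 6605.36
Denominator: √[(114754.5 − 104846.44)(62552.7 − 53268.64)] = √[9908.06 × 9284.06] = 9590.9866
r = 6605.36 / 9590.9866 ≈ 0.689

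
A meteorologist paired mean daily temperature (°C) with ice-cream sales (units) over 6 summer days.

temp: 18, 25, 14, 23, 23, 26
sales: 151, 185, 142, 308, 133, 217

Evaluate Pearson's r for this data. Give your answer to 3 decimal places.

0.457

n = 6, Σx = 129, Σy = 1136, Σx² = 2879, Σy² = 236832, Σxy = 25116
nΣxy − ΣxΣy = 150696 − 146544 = 4152
nΣx² − (Σx)² = 17274 − 16641 = 633; nΣy² − (Σy)² = 1420992 − 1290496 = 130496
r = 4152 / √(633 × 130496) = 4152 / 9088.6725 ≈ 0.457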